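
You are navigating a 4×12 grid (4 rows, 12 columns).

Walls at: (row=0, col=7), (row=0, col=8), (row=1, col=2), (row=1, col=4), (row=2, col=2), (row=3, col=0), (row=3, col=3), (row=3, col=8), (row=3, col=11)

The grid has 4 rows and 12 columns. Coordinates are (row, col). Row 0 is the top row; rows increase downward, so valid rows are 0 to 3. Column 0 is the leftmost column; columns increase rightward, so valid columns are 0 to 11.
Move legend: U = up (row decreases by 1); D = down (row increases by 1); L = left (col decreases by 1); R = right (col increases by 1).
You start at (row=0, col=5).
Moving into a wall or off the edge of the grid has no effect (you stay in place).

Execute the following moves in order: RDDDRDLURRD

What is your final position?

Answer: Final position: (row=2, col=8)

Derivation:
Start: (row=0, col=5)
  R (right): (row=0, col=5) -> (row=0, col=6)
  D (down): (row=0, col=6) -> (row=1, col=6)
  D (down): (row=1, col=6) -> (row=2, col=6)
  D (down): (row=2, col=6) -> (row=3, col=6)
  R (right): (row=3, col=6) -> (row=3, col=7)
  D (down): blocked, stay at (row=3, col=7)
  L (left): (row=3, col=7) -> (row=3, col=6)
  U (up): (row=3, col=6) -> (row=2, col=6)
  R (right): (row=2, col=6) -> (row=2, col=7)
  R (right): (row=2, col=7) -> (row=2, col=8)
  D (down): blocked, stay at (row=2, col=8)
Final: (row=2, col=8)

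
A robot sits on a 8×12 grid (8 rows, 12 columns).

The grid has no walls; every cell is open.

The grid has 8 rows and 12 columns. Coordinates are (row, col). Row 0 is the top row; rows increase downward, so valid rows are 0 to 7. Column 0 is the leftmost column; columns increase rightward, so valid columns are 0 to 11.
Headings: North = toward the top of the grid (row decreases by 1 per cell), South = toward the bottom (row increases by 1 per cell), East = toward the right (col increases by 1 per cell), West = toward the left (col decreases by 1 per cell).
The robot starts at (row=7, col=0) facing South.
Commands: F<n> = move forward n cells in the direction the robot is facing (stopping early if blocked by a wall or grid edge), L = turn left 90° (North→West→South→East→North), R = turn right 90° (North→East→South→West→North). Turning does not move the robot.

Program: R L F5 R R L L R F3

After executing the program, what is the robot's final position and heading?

Start: (row=7, col=0), facing South
  R: turn right, now facing West
  L: turn left, now facing South
  F5: move forward 0/5 (blocked), now at (row=7, col=0)
  R: turn right, now facing West
  R: turn right, now facing North
  L: turn left, now facing West
  L: turn left, now facing South
  R: turn right, now facing West
  F3: move forward 0/3 (blocked), now at (row=7, col=0)
Final: (row=7, col=0), facing West

Answer: Final position: (row=7, col=0), facing West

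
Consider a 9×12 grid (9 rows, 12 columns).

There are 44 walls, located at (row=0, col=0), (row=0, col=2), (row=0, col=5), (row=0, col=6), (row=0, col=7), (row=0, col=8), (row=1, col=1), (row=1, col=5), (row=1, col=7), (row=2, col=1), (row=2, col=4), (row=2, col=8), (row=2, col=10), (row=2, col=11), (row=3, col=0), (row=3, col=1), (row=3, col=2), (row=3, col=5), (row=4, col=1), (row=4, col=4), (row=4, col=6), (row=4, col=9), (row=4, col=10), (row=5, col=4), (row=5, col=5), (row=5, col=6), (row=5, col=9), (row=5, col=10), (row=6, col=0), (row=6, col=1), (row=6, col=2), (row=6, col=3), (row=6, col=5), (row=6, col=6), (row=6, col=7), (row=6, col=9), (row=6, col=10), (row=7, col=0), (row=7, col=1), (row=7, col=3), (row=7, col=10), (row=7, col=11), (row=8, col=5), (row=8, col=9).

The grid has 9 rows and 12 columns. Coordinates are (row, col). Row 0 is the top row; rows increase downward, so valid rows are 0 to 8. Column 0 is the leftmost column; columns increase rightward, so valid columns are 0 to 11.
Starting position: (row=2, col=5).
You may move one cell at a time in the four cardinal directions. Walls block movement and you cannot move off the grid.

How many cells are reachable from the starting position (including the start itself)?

Answer: Reachable cells: 42

Derivation:
BFS flood-fill from (row=2, col=5):
  Distance 0: (row=2, col=5)
  Distance 1: (row=2, col=6)
  Distance 2: (row=1, col=6), (row=2, col=7), (row=3, col=6)
  Distance 3: (row=3, col=7)
  Distance 4: (row=3, col=8), (row=4, col=7)
  Distance 5: (row=3, col=9), (row=4, col=8), (row=5, col=7)
  Distance 6: (row=2, col=9), (row=3, col=10), (row=5, col=8)
  Distance 7: (row=1, col=9), (row=3, col=11), (row=6, col=8)
  Distance 8: (row=0, col=9), (row=1, col=8), (row=1, col=10), (row=4, col=11), (row=7, col=8)
  Distance 9: (row=0, col=10), (row=1, col=11), (row=5, col=11), (row=7, col=7), (row=7, col=9), (row=8, col=8)
  Distance 10: (row=0, col=11), (row=6, col=11), (row=7, col=6), (row=8, col=7)
  Distance 11: (row=7, col=5), (row=8, col=6)
  Distance 12: (row=7, col=4)
  Distance 13: (row=6, col=4), (row=8, col=4)
  Distance 14: (row=8, col=3)
  Distance 15: (row=8, col=2)
  Distance 16: (row=7, col=2), (row=8, col=1)
  Distance 17: (row=8, col=0)
Total reachable: 42 (grid has 64 open cells total)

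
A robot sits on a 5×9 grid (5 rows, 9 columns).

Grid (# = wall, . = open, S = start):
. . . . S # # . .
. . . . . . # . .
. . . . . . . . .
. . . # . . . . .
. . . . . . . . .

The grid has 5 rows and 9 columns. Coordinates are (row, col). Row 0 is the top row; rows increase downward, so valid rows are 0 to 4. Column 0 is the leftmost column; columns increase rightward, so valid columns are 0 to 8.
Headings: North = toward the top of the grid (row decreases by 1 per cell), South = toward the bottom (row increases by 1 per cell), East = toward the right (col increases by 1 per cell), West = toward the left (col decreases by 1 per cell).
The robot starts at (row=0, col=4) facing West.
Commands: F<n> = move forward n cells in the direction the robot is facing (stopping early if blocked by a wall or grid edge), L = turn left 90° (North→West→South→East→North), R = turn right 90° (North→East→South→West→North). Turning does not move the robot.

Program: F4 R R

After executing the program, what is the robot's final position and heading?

Answer: Final position: (row=0, col=0), facing East

Derivation:
Start: (row=0, col=4), facing West
  F4: move forward 4, now at (row=0, col=0)
  R: turn right, now facing North
  R: turn right, now facing East
Final: (row=0, col=0), facing East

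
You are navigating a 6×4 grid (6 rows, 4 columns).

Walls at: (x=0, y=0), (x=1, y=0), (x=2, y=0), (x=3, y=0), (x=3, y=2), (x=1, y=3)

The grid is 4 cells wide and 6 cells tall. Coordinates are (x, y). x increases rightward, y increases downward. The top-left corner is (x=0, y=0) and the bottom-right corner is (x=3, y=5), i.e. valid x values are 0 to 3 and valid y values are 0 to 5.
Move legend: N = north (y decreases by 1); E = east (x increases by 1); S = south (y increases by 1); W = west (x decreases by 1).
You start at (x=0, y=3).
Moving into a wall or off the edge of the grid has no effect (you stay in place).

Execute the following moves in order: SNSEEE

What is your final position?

Start: (x=0, y=3)
  S (south): (x=0, y=3) -> (x=0, y=4)
  N (north): (x=0, y=4) -> (x=0, y=3)
  S (south): (x=0, y=3) -> (x=0, y=4)
  E (east): (x=0, y=4) -> (x=1, y=4)
  E (east): (x=1, y=4) -> (x=2, y=4)
  E (east): (x=2, y=4) -> (x=3, y=4)
Final: (x=3, y=4)

Answer: Final position: (x=3, y=4)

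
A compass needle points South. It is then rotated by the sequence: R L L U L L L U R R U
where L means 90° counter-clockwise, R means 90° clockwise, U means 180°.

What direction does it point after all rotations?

Start: South
  R (right (90° clockwise)) -> West
  L (left (90° counter-clockwise)) -> South
  L (left (90° counter-clockwise)) -> East
  U (U-turn (180°)) -> West
  L (left (90° counter-clockwise)) -> South
  L (left (90° counter-clockwise)) -> East
  L (left (90° counter-clockwise)) -> North
  U (U-turn (180°)) -> South
  R (right (90° clockwise)) -> West
  R (right (90° clockwise)) -> North
  U (U-turn (180°)) -> South
Final: South

Answer: Final heading: South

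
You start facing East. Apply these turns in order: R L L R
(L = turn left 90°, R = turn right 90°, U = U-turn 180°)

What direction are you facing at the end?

Start: East
  R (right (90° clockwise)) -> South
  L (left (90° counter-clockwise)) -> East
  L (left (90° counter-clockwise)) -> North
  R (right (90° clockwise)) -> East
Final: East

Answer: Final heading: East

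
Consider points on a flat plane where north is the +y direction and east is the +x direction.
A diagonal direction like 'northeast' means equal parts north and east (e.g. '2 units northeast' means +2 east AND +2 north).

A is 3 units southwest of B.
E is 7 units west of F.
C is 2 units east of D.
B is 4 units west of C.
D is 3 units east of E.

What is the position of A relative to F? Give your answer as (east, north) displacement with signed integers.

Place F at the origin (east=0, north=0).
  E is 7 units west of F: delta (east=-7, north=+0); E at (east=-7, north=0).
  D is 3 units east of E: delta (east=+3, north=+0); D at (east=-4, north=0).
  C is 2 units east of D: delta (east=+2, north=+0); C at (east=-2, north=0).
  B is 4 units west of C: delta (east=-4, north=+0); B at (east=-6, north=0).
  A is 3 units southwest of B: delta (east=-3, north=-3); A at (east=-9, north=-3).
Therefore A relative to F: (east=-9, north=-3).

Answer: A is at (east=-9, north=-3) relative to F.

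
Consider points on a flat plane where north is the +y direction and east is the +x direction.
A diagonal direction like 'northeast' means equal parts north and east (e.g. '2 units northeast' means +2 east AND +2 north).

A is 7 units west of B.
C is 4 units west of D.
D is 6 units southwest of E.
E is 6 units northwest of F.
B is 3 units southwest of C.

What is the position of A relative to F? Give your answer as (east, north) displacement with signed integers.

Place F at the origin (east=0, north=0).
  E is 6 units northwest of F: delta (east=-6, north=+6); E at (east=-6, north=6).
  D is 6 units southwest of E: delta (east=-6, north=-6); D at (east=-12, north=0).
  C is 4 units west of D: delta (east=-4, north=+0); C at (east=-16, north=0).
  B is 3 units southwest of C: delta (east=-3, north=-3); B at (east=-19, north=-3).
  A is 7 units west of B: delta (east=-7, north=+0); A at (east=-26, north=-3).
Therefore A relative to F: (east=-26, north=-3).

Answer: A is at (east=-26, north=-3) relative to F.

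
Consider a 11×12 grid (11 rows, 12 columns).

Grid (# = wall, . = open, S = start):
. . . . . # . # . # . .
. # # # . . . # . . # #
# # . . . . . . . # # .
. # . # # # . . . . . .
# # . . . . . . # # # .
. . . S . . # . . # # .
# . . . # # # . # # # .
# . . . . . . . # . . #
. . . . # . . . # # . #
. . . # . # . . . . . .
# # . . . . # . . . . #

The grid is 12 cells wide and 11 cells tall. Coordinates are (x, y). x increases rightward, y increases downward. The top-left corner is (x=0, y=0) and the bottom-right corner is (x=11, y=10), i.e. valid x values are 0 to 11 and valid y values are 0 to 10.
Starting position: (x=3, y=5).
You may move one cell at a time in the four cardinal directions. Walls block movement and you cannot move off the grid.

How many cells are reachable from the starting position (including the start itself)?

Answer: Reachable cells: 84

Derivation:
BFS flood-fill from (x=3, y=5):
  Distance 0: (x=3, y=5)
  Distance 1: (x=3, y=4), (x=2, y=5), (x=4, y=5), (x=3, y=6)
  Distance 2: (x=2, y=4), (x=4, y=4), (x=1, y=5), (x=5, y=5), (x=2, y=6), (x=3, y=7)
  Distance 3: (x=2, y=3), (x=5, y=4), (x=0, y=5), (x=1, y=6), (x=2, y=7), (x=4, y=7), (x=3, y=8)
  Distance 4: (x=2, y=2), (x=6, y=4), (x=1, y=7), (x=5, y=7), (x=2, y=8)
  Distance 5: (x=3, y=2), (x=6, y=3), (x=7, y=4), (x=6, y=7), (x=1, y=8), (x=5, y=8), (x=2, y=9)
  Distance 6: (x=4, y=2), (x=6, y=2), (x=7, y=3), (x=7, y=5), (x=7, y=7), (x=0, y=8), (x=6, y=8), (x=1, y=9), (x=2, y=10)
  Distance 7: (x=4, y=1), (x=6, y=1), (x=5, y=2), (x=7, y=2), (x=8, y=3), (x=8, y=5), (x=7, y=6), (x=7, y=8), (x=0, y=9), (x=6, y=9), (x=3, y=10)
  Distance 8: (x=4, y=0), (x=6, y=0), (x=5, y=1), (x=8, y=2), (x=9, y=3), (x=7, y=9), (x=4, y=10)
  Distance 9: (x=3, y=0), (x=8, y=1), (x=10, y=3), (x=4, y=9), (x=8, y=9), (x=5, y=10), (x=7, y=10)
  Distance 10: (x=2, y=0), (x=8, y=0), (x=9, y=1), (x=11, y=3), (x=9, y=9), (x=8, y=10)
  Distance 11: (x=1, y=0), (x=11, y=2), (x=11, y=4), (x=10, y=9), (x=9, y=10)
  Distance 12: (x=0, y=0), (x=11, y=5), (x=10, y=8), (x=11, y=9), (x=10, y=10)
  Distance 13: (x=0, y=1), (x=11, y=6), (x=10, y=7)
  Distance 14: (x=9, y=7)
Total reachable: 84 (grid has 87 open cells total)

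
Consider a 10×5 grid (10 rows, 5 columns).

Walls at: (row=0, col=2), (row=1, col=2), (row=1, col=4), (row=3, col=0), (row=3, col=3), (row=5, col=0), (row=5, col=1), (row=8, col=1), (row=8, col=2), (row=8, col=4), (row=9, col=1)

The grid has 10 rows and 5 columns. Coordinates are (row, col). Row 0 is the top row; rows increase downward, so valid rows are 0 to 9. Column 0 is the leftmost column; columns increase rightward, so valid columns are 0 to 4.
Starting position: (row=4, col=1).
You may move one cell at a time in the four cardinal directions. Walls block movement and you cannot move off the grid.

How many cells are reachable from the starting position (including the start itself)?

Answer: Reachable cells: 39

Derivation:
BFS flood-fill from (row=4, col=1):
  Distance 0: (row=4, col=1)
  Distance 1: (row=3, col=1), (row=4, col=0), (row=4, col=2)
  Distance 2: (row=2, col=1), (row=3, col=2), (row=4, col=3), (row=5, col=2)
  Distance 3: (row=1, col=1), (row=2, col=0), (row=2, col=2), (row=4, col=4), (row=5, col=3), (row=6, col=2)
  Distance 4: (row=0, col=1), (row=1, col=0), (row=2, col=3), (row=3, col=4), (row=5, col=4), (row=6, col=1), (row=6, col=3), (row=7, col=2)
  Distance 5: (row=0, col=0), (row=1, col=3), (row=2, col=4), (row=6, col=0), (row=6, col=4), (row=7, col=1), (row=7, col=3)
  Distance 6: (row=0, col=3), (row=7, col=0), (row=7, col=4), (row=8, col=3)
  Distance 7: (row=0, col=4), (row=8, col=0), (row=9, col=3)
  Distance 8: (row=9, col=0), (row=9, col=2), (row=9, col=4)
Total reachable: 39 (grid has 39 open cells total)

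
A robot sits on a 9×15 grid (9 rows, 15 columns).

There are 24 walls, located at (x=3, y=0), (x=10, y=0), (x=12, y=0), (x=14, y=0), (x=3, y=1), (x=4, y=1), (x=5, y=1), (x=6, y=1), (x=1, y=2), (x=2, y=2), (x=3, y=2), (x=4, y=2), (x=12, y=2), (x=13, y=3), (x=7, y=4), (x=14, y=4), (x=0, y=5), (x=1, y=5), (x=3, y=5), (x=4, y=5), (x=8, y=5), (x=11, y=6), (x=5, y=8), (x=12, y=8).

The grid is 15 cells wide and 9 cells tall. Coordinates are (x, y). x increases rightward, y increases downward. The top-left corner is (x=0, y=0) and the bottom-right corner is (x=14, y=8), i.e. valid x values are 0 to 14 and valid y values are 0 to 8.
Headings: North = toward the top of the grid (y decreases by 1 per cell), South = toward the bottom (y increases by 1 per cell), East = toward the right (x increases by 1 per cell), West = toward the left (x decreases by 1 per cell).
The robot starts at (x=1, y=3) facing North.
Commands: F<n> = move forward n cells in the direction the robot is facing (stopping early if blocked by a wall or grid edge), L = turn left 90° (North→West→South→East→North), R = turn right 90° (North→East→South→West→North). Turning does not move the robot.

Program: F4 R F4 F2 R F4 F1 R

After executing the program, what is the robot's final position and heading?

Start: (x=1, y=3), facing North
  F4: move forward 0/4 (blocked), now at (x=1, y=3)
  R: turn right, now facing East
  F4: move forward 4, now at (x=5, y=3)
  F2: move forward 2, now at (x=7, y=3)
  R: turn right, now facing South
  F4: move forward 0/4 (blocked), now at (x=7, y=3)
  F1: move forward 0/1 (blocked), now at (x=7, y=3)
  R: turn right, now facing West
Final: (x=7, y=3), facing West

Answer: Final position: (x=7, y=3), facing West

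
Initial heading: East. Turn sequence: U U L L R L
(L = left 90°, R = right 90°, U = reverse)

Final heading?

Answer: Final heading: West

Derivation:
Start: East
  U (U-turn (180°)) -> West
  U (U-turn (180°)) -> East
  L (left (90° counter-clockwise)) -> North
  L (left (90° counter-clockwise)) -> West
  R (right (90° clockwise)) -> North
  L (left (90° counter-clockwise)) -> West
Final: West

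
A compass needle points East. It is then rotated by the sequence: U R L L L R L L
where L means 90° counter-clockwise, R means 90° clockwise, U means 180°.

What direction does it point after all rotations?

Start: East
  U (U-turn (180°)) -> West
  R (right (90° clockwise)) -> North
  L (left (90° counter-clockwise)) -> West
  L (left (90° counter-clockwise)) -> South
  L (left (90° counter-clockwise)) -> East
  R (right (90° clockwise)) -> South
  L (left (90° counter-clockwise)) -> East
  L (left (90° counter-clockwise)) -> North
Final: North

Answer: Final heading: North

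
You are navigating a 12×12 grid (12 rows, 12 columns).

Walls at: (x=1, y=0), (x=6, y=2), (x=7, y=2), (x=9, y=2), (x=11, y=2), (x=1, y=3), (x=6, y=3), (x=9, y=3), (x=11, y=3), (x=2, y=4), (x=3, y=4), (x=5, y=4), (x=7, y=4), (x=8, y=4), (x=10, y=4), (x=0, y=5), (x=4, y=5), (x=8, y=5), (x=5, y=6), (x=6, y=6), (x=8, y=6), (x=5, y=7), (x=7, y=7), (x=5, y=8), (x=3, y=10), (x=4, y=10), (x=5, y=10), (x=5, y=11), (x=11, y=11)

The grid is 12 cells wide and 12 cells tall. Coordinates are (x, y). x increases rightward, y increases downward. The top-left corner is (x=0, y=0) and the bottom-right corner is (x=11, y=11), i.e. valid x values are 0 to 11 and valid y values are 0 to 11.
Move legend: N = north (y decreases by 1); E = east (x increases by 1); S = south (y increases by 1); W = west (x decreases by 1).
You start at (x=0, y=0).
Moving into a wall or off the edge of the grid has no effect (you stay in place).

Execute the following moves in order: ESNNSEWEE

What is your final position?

Start: (x=0, y=0)
  E (east): blocked, stay at (x=0, y=0)
  S (south): (x=0, y=0) -> (x=0, y=1)
  N (north): (x=0, y=1) -> (x=0, y=0)
  N (north): blocked, stay at (x=0, y=0)
  S (south): (x=0, y=0) -> (x=0, y=1)
  E (east): (x=0, y=1) -> (x=1, y=1)
  W (west): (x=1, y=1) -> (x=0, y=1)
  E (east): (x=0, y=1) -> (x=1, y=1)
  E (east): (x=1, y=1) -> (x=2, y=1)
Final: (x=2, y=1)

Answer: Final position: (x=2, y=1)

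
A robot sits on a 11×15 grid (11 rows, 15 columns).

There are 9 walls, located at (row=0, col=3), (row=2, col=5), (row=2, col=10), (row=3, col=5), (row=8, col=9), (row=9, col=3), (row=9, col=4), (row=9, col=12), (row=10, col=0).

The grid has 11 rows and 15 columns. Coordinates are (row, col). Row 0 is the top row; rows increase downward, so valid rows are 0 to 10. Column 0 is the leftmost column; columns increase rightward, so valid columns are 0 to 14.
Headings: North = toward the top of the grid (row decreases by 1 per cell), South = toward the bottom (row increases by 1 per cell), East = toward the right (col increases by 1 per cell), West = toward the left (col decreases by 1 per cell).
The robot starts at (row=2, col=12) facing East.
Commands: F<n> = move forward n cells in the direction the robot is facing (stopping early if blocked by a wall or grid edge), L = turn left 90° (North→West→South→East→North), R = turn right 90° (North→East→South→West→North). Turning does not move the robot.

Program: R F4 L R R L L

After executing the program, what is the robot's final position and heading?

Start: (row=2, col=12), facing East
  R: turn right, now facing South
  F4: move forward 4, now at (row=6, col=12)
  L: turn left, now facing East
  R: turn right, now facing South
  R: turn right, now facing West
  L: turn left, now facing South
  L: turn left, now facing East
Final: (row=6, col=12), facing East

Answer: Final position: (row=6, col=12), facing East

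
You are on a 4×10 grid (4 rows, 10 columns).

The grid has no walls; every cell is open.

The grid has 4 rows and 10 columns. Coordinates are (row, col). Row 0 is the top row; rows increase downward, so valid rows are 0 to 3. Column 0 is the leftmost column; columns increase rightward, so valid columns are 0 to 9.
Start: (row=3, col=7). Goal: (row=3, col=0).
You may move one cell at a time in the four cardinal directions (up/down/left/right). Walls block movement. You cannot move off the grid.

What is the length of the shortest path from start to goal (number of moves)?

Answer: Shortest path length: 7

Derivation:
BFS from (row=3, col=7) until reaching (row=3, col=0):
  Distance 0: (row=3, col=7)
  Distance 1: (row=2, col=7), (row=3, col=6), (row=3, col=8)
  Distance 2: (row=1, col=7), (row=2, col=6), (row=2, col=8), (row=3, col=5), (row=3, col=9)
  Distance 3: (row=0, col=7), (row=1, col=6), (row=1, col=8), (row=2, col=5), (row=2, col=9), (row=3, col=4)
  Distance 4: (row=0, col=6), (row=0, col=8), (row=1, col=5), (row=1, col=9), (row=2, col=4), (row=3, col=3)
  Distance 5: (row=0, col=5), (row=0, col=9), (row=1, col=4), (row=2, col=3), (row=3, col=2)
  Distance 6: (row=0, col=4), (row=1, col=3), (row=2, col=2), (row=3, col=1)
  Distance 7: (row=0, col=3), (row=1, col=2), (row=2, col=1), (row=3, col=0)  <- goal reached here
One shortest path (7 moves): (row=3, col=7) -> (row=3, col=6) -> (row=3, col=5) -> (row=3, col=4) -> (row=3, col=3) -> (row=3, col=2) -> (row=3, col=1) -> (row=3, col=0)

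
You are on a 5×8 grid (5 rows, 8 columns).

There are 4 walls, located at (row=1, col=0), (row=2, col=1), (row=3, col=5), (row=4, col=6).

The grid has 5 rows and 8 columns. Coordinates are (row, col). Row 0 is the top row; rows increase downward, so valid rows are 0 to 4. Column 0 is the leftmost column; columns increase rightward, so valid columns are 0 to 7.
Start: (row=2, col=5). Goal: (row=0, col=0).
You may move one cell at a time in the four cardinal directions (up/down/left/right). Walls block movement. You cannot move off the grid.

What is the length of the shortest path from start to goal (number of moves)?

BFS from (row=2, col=5) until reaching (row=0, col=0):
  Distance 0: (row=2, col=5)
  Distance 1: (row=1, col=5), (row=2, col=4), (row=2, col=6)
  Distance 2: (row=0, col=5), (row=1, col=4), (row=1, col=6), (row=2, col=3), (row=2, col=7), (row=3, col=4), (row=3, col=6)
  Distance 3: (row=0, col=4), (row=0, col=6), (row=1, col=3), (row=1, col=7), (row=2, col=2), (row=3, col=3), (row=3, col=7), (row=4, col=4)
  Distance 4: (row=0, col=3), (row=0, col=7), (row=1, col=2), (row=3, col=2), (row=4, col=3), (row=4, col=5), (row=4, col=7)
  Distance 5: (row=0, col=2), (row=1, col=1), (row=3, col=1), (row=4, col=2)
  Distance 6: (row=0, col=1), (row=3, col=0), (row=4, col=1)
  Distance 7: (row=0, col=0), (row=2, col=0), (row=4, col=0)  <- goal reached here
One shortest path (7 moves): (row=2, col=5) -> (row=2, col=4) -> (row=2, col=3) -> (row=2, col=2) -> (row=1, col=2) -> (row=1, col=1) -> (row=0, col=1) -> (row=0, col=0)

Answer: Shortest path length: 7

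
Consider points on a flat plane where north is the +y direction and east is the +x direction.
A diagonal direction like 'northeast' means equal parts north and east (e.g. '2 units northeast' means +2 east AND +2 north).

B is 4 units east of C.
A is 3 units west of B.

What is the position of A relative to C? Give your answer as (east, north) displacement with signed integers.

Answer: A is at (east=1, north=0) relative to C.

Derivation:
Place C at the origin (east=0, north=0).
  B is 4 units east of C: delta (east=+4, north=+0); B at (east=4, north=0).
  A is 3 units west of B: delta (east=-3, north=+0); A at (east=1, north=0).
Therefore A relative to C: (east=1, north=0).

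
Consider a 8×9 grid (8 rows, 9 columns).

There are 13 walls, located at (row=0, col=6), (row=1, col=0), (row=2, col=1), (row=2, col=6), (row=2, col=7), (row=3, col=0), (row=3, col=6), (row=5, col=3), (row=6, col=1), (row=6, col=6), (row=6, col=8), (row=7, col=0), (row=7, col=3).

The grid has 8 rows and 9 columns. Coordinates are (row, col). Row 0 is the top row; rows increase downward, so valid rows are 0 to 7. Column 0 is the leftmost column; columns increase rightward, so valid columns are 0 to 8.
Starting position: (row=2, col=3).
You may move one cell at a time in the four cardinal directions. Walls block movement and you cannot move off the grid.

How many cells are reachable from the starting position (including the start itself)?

Answer: Reachable cells: 58

Derivation:
BFS flood-fill from (row=2, col=3):
  Distance 0: (row=2, col=3)
  Distance 1: (row=1, col=3), (row=2, col=2), (row=2, col=4), (row=3, col=3)
  Distance 2: (row=0, col=3), (row=1, col=2), (row=1, col=4), (row=2, col=5), (row=3, col=2), (row=3, col=4), (row=4, col=3)
  Distance 3: (row=0, col=2), (row=0, col=4), (row=1, col=1), (row=1, col=5), (row=3, col=1), (row=3, col=5), (row=4, col=2), (row=4, col=4)
  Distance 4: (row=0, col=1), (row=0, col=5), (row=1, col=6), (row=4, col=1), (row=4, col=5), (row=5, col=2), (row=5, col=4)
  Distance 5: (row=0, col=0), (row=1, col=7), (row=4, col=0), (row=4, col=6), (row=5, col=1), (row=5, col=5), (row=6, col=2), (row=6, col=4)
  Distance 6: (row=0, col=7), (row=1, col=8), (row=4, col=7), (row=5, col=0), (row=5, col=6), (row=6, col=3), (row=6, col=5), (row=7, col=2), (row=7, col=4)
  Distance 7: (row=0, col=8), (row=2, col=8), (row=3, col=7), (row=4, col=8), (row=5, col=7), (row=6, col=0), (row=7, col=1), (row=7, col=5)
  Distance 8: (row=3, col=8), (row=5, col=8), (row=6, col=7), (row=7, col=6)
  Distance 9: (row=7, col=7)
  Distance 10: (row=7, col=8)
Total reachable: 58 (grid has 59 open cells total)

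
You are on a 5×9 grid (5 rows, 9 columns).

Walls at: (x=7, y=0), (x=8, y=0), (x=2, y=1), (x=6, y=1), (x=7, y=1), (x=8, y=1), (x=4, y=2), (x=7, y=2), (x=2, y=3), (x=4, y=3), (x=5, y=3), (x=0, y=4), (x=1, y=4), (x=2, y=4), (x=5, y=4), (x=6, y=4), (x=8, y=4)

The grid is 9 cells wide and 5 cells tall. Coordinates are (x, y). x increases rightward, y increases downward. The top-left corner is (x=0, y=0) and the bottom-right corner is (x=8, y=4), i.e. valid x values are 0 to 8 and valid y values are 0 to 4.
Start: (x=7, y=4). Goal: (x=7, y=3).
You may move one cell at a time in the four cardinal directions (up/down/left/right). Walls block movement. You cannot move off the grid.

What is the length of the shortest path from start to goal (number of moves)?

Answer: Shortest path length: 1

Derivation:
BFS from (x=7, y=4) until reaching (x=7, y=3):
  Distance 0: (x=7, y=4)
  Distance 1: (x=7, y=3)  <- goal reached here
One shortest path (1 moves): (x=7, y=4) -> (x=7, y=3)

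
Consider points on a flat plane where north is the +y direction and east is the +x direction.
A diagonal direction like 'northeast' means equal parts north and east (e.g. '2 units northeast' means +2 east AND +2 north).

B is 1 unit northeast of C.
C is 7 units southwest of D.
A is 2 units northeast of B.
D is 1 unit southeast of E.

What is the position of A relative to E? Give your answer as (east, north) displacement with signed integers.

Place E at the origin (east=0, north=0).
  D is 1 unit southeast of E: delta (east=+1, north=-1); D at (east=1, north=-1).
  C is 7 units southwest of D: delta (east=-7, north=-7); C at (east=-6, north=-8).
  B is 1 unit northeast of C: delta (east=+1, north=+1); B at (east=-5, north=-7).
  A is 2 units northeast of B: delta (east=+2, north=+2); A at (east=-3, north=-5).
Therefore A relative to E: (east=-3, north=-5).

Answer: A is at (east=-3, north=-5) relative to E.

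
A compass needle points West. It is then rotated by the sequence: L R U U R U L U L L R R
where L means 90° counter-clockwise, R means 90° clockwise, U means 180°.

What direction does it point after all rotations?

Start: West
  L (left (90° counter-clockwise)) -> South
  R (right (90° clockwise)) -> West
  U (U-turn (180°)) -> East
  U (U-turn (180°)) -> West
  R (right (90° clockwise)) -> North
  U (U-turn (180°)) -> South
  L (left (90° counter-clockwise)) -> East
  U (U-turn (180°)) -> West
  L (left (90° counter-clockwise)) -> South
  L (left (90° counter-clockwise)) -> East
  R (right (90° clockwise)) -> South
  R (right (90° clockwise)) -> West
Final: West

Answer: Final heading: West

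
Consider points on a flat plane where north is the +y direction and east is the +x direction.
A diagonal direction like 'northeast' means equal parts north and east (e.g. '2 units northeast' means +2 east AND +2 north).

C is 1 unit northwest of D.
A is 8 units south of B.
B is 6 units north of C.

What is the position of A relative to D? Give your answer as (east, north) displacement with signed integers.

Place D at the origin (east=0, north=0).
  C is 1 unit northwest of D: delta (east=-1, north=+1); C at (east=-1, north=1).
  B is 6 units north of C: delta (east=+0, north=+6); B at (east=-1, north=7).
  A is 8 units south of B: delta (east=+0, north=-8); A at (east=-1, north=-1).
Therefore A relative to D: (east=-1, north=-1).

Answer: A is at (east=-1, north=-1) relative to D.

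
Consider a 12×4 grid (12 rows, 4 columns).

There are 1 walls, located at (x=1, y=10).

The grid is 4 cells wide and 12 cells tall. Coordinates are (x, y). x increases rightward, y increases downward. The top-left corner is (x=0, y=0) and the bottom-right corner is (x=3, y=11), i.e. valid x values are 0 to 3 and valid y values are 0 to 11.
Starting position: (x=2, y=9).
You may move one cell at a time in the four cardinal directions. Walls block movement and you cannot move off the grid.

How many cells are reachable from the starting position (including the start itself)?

Answer: Reachable cells: 47

Derivation:
BFS flood-fill from (x=2, y=9):
  Distance 0: (x=2, y=9)
  Distance 1: (x=2, y=8), (x=1, y=9), (x=3, y=9), (x=2, y=10)
  Distance 2: (x=2, y=7), (x=1, y=8), (x=3, y=8), (x=0, y=9), (x=3, y=10), (x=2, y=11)
  Distance 3: (x=2, y=6), (x=1, y=7), (x=3, y=7), (x=0, y=8), (x=0, y=10), (x=1, y=11), (x=3, y=11)
  Distance 4: (x=2, y=5), (x=1, y=6), (x=3, y=6), (x=0, y=7), (x=0, y=11)
  Distance 5: (x=2, y=4), (x=1, y=5), (x=3, y=5), (x=0, y=6)
  Distance 6: (x=2, y=3), (x=1, y=4), (x=3, y=4), (x=0, y=5)
  Distance 7: (x=2, y=2), (x=1, y=3), (x=3, y=3), (x=0, y=4)
  Distance 8: (x=2, y=1), (x=1, y=2), (x=3, y=2), (x=0, y=3)
  Distance 9: (x=2, y=0), (x=1, y=1), (x=3, y=1), (x=0, y=2)
  Distance 10: (x=1, y=0), (x=3, y=0), (x=0, y=1)
  Distance 11: (x=0, y=0)
Total reachable: 47 (grid has 47 open cells total)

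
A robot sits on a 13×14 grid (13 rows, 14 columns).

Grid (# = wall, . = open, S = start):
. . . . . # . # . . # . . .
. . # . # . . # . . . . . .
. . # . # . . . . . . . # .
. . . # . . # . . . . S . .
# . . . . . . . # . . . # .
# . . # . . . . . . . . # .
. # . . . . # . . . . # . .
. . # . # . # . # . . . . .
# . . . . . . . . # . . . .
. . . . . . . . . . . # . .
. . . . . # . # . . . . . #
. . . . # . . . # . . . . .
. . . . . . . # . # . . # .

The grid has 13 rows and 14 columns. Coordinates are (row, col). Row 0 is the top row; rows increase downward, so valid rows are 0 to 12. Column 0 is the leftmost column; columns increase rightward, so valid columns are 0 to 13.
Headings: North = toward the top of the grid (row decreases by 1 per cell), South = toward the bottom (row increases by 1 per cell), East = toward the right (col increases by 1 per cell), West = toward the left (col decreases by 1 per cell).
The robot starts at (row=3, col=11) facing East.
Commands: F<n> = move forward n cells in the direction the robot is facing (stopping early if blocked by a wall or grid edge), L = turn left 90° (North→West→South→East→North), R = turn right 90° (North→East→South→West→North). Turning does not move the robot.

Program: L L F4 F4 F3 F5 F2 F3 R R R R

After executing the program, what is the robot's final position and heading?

Start: (row=3, col=11), facing East
  L: turn left, now facing North
  L: turn left, now facing West
  F4: move forward 4, now at (row=3, col=7)
  F4: move forward 0/4 (blocked), now at (row=3, col=7)
  F3: move forward 0/3 (blocked), now at (row=3, col=7)
  F5: move forward 0/5 (blocked), now at (row=3, col=7)
  F2: move forward 0/2 (blocked), now at (row=3, col=7)
  F3: move forward 0/3 (blocked), now at (row=3, col=7)
  R: turn right, now facing North
  R: turn right, now facing East
  R: turn right, now facing South
  R: turn right, now facing West
Final: (row=3, col=7), facing West

Answer: Final position: (row=3, col=7), facing West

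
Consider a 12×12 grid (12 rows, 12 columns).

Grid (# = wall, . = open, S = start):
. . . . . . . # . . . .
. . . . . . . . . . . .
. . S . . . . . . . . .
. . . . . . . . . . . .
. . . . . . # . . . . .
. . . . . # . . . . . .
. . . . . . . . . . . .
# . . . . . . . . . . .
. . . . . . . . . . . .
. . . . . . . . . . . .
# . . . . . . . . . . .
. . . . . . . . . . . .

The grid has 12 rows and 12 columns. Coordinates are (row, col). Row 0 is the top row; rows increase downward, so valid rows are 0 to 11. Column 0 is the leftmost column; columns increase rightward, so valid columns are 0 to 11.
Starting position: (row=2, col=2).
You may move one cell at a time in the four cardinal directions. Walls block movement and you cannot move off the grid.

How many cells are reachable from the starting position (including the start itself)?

BFS flood-fill from (row=2, col=2):
  Distance 0: (row=2, col=2)
  Distance 1: (row=1, col=2), (row=2, col=1), (row=2, col=3), (row=3, col=2)
  Distance 2: (row=0, col=2), (row=1, col=1), (row=1, col=3), (row=2, col=0), (row=2, col=4), (row=3, col=1), (row=3, col=3), (row=4, col=2)
  Distance 3: (row=0, col=1), (row=0, col=3), (row=1, col=0), (row=1, col=4), (row=2, col=5), (row=3, col=0), (row=3, col=4), (row=4, col=1), (row=4, col=3), (row=5, col=2)
  Distance 4: (row=0, col=0), (row=0, col=4), (row=1, col=5), (row=2, col=6), (row=3, col=5), (row=4, col=0), (row=4, col=4), (row=5, col=1), (row=5, col=3), (row=6, col=2)
  Distance 5: (row=0, col=5), (row=1, col=6), (row=2, col=7), (row=3, col=6), (row=4, col=5), (row=5, col=0), (row=5, col=4), (row=6, col=1), (row=6, col=3), (row=7, col=2)
  Distance 6: (row=0, col=6), (row=1, col=7), (row=2, col=8), (row=3, col=7), (row=6, col=0), (row=6, col=4), (row=7, col=1), (row=7, col=3), (row=8, col=2)
  Distance 7: (row=1, col=8), (row=2, col=9), (row=3, col=8), (row=4, col=7), (row=6, col=5), (row=7, col=4), (row=8, col=1), (row=8, col=3), (row=9, col=2)
  Distance 8: (row=0, col=8), (row=1, col=9), (row=2, col=10), (row=3, col=9), (row=4, col=8), (row=5, col=7), (row=6, col=6), (row=7, col=5), (row=8, col=0), (row=8, col=4), (row=9, col=1), (row=9, col=3), (row=10, col=2)
  Distance 9: (row=0, col=9), (row=1, col=10), (row=2, col=11), (row=3, col=10), (row=4, col=9), (row=5, col=6), (row=5, col=8), (row=6, col=7), (row=7, col=6), (row=8, col=5), (row=9, col=0), (row=9, col=4), (row=10, col=1), (row=10, col=3), (row=11, col=2)
  Distance 10: (row=0, col=10), (row=1, col=11), (row=3, col=11), (row=4, col=10), (row=5, col=9), (row=6, col=8), (row=7, col=7), (row=8, col=6), (row=9, col=5), (row=10, col=4), (row=11, col=1), (row=11, col=3)
  Distance 11: (row=0, col=11), (row=4, col=11), (row=5, col=10), (row=6, col=9), (row=7, col=8), (row=8, col=7), (row=9, col=6), (row=10, col=5), (row=11, col=0), (row=11, col=4)
  Distance 12: (row=5, col=11), (row=6, col=10), (row=7, col=9), (row=8, col=8), (row=9, col=7), (row=10, col=6), (row=11, col=5)
  Distance 13: (row=6, col=11), (row=7, col=10), (row=8, col=9), (row=9, col=8), (row=10, col=7), (row=11, col=6)
  Distance 14: (row=7, col=11), (row=8, col=10), (row=9, col=9), (row=10, col=8), (row=11, col=7)
  Distance 15: (row=8, col=11), (row=9, col=10), (row=10, col=9), (row=11, col=8)
  Distance 16: (row=9, col=11), (row=10, col=10), (row=11, col=9)
  Distance 17: (row=10, col=11), (row=11, col=10)
  Distance 18: (row=11, col=11)
Total reachable: 139 (grid has 139 open cells total)

Answer: Reachable cells: 139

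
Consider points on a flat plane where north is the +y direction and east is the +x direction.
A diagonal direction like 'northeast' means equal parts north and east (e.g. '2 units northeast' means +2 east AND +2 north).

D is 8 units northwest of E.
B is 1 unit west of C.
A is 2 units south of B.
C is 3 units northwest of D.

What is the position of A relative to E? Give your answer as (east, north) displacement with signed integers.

Place E at the origin (east=0, north=0).
  D is 8 units northwest of E: delta (east=-8, north=+8); D at (east=-8, north=8).
  C is 3 units northwest of D: delta (east=-3, north=+3); C at (east=-11, north=11).
  B is 1 unit west of C: delta (east=-1, north=+0); B at (east=-12, north=11).
  A is 2 units south of B: delta (east=+0, north=-2); A at (east=-12, north=9).
Therefore A relative to E: (east=-12, north=9).

Answer: A is at (east=-12, north=9) relative to E.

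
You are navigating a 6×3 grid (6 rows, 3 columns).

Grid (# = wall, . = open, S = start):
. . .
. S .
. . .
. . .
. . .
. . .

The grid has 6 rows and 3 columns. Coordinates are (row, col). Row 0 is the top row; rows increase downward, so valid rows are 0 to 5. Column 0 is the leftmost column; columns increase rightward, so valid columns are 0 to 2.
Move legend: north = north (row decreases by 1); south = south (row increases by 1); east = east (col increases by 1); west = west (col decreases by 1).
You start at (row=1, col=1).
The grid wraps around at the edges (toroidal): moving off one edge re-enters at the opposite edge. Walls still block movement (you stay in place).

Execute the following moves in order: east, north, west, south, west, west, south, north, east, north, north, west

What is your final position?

Start: (row=1, col=1)
  east (east): (row=1, col=1) -> (row=1, col=2)
  north (north): (row=1, col=2) -> (row=0, col=2)
  west (west): (row=0, col=2) -> (row=0, col=1)
  south (south): (row=0, col=1) -> (row=1, col=1)
  west (west): (row=1, col=1) -> (row=1, col=0)
  west (west): (row=1, col=0) -> (row=1, col=2)
  south (south): (row=1, col=2) -> (row=2, col=2)
  north (north): (row=2, col=2) -> (row=1, col=2)
  east (east): (row=1, col=2) -> (row=1, col=0)
  north (north): (row=1, col=0) -> (row=0, col=0)
  north (north): (row=0, col=0) -> (row=5, col=0)
  west (west): (row=5, col=0) -> (row=5, col=2)
Final: (row=5, col=2)

Answer: Final position: (row=5, col=2)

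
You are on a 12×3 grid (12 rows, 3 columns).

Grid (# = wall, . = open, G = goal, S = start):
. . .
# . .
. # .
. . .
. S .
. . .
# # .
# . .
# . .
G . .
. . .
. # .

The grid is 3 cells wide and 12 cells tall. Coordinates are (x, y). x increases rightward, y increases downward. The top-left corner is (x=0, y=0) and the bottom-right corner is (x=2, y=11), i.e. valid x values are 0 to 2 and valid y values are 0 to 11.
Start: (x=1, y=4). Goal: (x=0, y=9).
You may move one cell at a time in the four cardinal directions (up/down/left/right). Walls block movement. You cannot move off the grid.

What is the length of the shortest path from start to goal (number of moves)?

Answer: Shortest path length: 8

Derivation:
BFS from (x=1, y=4) until reaching (x=0, y=9):
  Distance 0: (x=1, y=4)
  Distance 1: (x=1, y=3), (x=0, y=4), (x=2, y=4), (x=1, y=5)
  Distance 2: (x=0, y=3), (x=2, y=3), (x=0, y=5), (x=2, y=5)
  Distance 3: (x=0, y=2), (x=2, y=2), (x=2, y=6)
  Distance 4: (x=2, y=1), (x=2, y=7)
  Distance 5: (x=2, y=0), (x=1, y=1), (x=1, y=7), (x=2, y=8)
  Distance 6: (x=1, y=0), (x=1, y=8), (x=2, y=9)
  Distance 7: (x=0, y=0), (x=1, y=9), (x=2, y=10)
  Distance 8: (x=0, y=9), (x=1, y=10), (x=2, y=11)  <- goal reached here
One shortest path (8 moves): (x=1, y=4) -> (x=2, y=4) -> (x=2, y=5) -> (x=2, y=6) -> (x=2, y=7) -> (x=1, y=7) -> (x=1, y=8) -> (x=1, y=9) -> (x=0, y=9)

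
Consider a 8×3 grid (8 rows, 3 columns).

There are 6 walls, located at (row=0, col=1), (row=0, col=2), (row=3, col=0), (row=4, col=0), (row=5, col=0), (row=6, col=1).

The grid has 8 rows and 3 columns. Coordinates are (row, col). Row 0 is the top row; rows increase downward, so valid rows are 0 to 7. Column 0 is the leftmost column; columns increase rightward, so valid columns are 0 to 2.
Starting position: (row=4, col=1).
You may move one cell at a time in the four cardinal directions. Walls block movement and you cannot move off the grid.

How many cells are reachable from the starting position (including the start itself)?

Answer: Reachable cells: 18

Derivation:
BFS flood-fill from (row=4, col=1):
  Distance 0: (row=4, col=1)
  Distance 1: (row=3, col=1), (row=4, col=2), (row=5, col=1)
  Distance 2: (row=2, col=1), (row=3, col=2), (row=5, col=2)
  Distance 3: (row=1, col=1), (row=2, col=0), (row=2, col=2), (row=6, col=2)
  Distance 4: (row=1, col=0), (row=1, col=2), (row=7, col=2)
  Distance 5: (row=0, col=0), (row=7, col=1)
  Distance 6: (row=7, col=0)
  Distance 7: (row=6, col=0)
Total reachable: 18 (grid has 18 open cells total)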